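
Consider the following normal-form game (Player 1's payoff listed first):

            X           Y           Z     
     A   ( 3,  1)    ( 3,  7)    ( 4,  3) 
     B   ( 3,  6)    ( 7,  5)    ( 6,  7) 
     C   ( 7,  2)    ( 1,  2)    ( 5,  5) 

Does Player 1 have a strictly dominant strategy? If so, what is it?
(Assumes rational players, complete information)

No strictly dominant strategy exists for Player 1

Work:
A strategy strictly dominates another if it gives a strictly higher payoff against every opponent action. Compare each pair of P1's strategies column-by-column:
  A vs B: [3 vs 3, 3 vs 7, 4 vs 6] → A does not strictly dominate B (column X: 3 ≤ 3)
  A vs C: [3 vs 7, 3 vs 1, 4 vs 5] → A does not strictly dominate C (column X: 3 ≤ 7)
  B vs A: [3 vs 3, 7 vs 3, 6 vs 4] → B does not strictly dominate A (column X: 3 ≤ 3)
  B vs C: [3 vs 7, 7 vs 1, 6 vs 5] → B does not strictly dominate C (column X: 3 ≤ 7)
  C vs A: [7 vs 3, 1 vs 3, 5 vs 4] → C does not strictly dominate A (column Y: 1 ≤ 3)
  C vs B: [7 vs 3, 1 vs 7, 5 vs 6] → C does not strictly dominate B (column Y: 1 ≤ 7)
No single strategy strictly dominates all others → no strictly dominant strategy.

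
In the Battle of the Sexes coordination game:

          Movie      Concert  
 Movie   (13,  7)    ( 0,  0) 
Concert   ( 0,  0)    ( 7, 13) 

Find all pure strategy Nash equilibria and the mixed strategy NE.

Pure NE: (Movie, Movie) and (Concert, Concert); Mixed NE: p = 0.65, q = 0.35

Work:
Check pure NE:
(Movie, Movie): (13, 7) - no unilateral deviation beneficial
(Concert, Concert): (7, 13) - no unilateral deviation beneficial
Mixed NE: P1 plays Movie with p = 0.65, P2 plays Movie with q = 0.35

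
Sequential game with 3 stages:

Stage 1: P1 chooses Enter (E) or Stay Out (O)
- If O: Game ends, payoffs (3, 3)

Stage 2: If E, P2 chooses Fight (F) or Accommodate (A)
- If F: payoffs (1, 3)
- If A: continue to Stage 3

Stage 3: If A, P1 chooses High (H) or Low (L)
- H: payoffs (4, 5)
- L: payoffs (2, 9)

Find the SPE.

SPE: (E, A, H); Outcome (4, 5)

Work:
Stage 3: P1 chooses H (4 vs 2)
Stage 2: P2: F->3, A->5 (anticipating H). Choose A
Stage 1: P1: O->3, E->4 (anticipating A, H). Choose E
SPE path: E -> A -> H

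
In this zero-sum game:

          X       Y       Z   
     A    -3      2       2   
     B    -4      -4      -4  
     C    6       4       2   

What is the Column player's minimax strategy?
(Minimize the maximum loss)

Column should play Z, value = 2

Work:
Column player minimizes Row's maximum payoff:
Column X: max payoff to Row = 6
Column Y: max payoff to Row = 4
Column Z: max payoff to Row = 2
Minimum is 2, achieved by column Z.
Minimax strategy: Z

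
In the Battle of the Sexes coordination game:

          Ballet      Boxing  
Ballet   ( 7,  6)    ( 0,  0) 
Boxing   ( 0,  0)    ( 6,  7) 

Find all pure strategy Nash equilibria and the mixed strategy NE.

Pure NE: (Ballet, Ballet) and (Boxing, Boxing); Mixed NE: p = 0.5385, q = 0.4615

Work:
Check pure NE:
(Ballet, Ballet): (7, 6) - no unilateral deviation beneficial
(Boxing, Boxing): (6, 7) - no unilateral deviation beneficial
Mixed NE: P1 plays Ballet with p = 0.5385, P2 plays Ballet with q = 0.4615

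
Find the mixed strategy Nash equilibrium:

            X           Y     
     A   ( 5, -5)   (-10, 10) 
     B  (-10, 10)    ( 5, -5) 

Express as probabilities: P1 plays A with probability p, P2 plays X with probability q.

p = 0.5, q = 0.5

Work:
Find probabilities that make opponent indifferent:
P2 chooses q to make P1 indifferent between A and B
P1 chooses p to make P2 indifferent between X and Y
Mixed NE: P1 plays (A: 0.5, B: 0.5), P2 plays (X: 0.5, Y: 0.5)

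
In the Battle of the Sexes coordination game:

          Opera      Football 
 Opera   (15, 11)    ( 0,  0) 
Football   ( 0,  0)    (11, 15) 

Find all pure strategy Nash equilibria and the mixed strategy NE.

Pure NE: (Opera, Opera) and (Football, Football); Mixed NE: p = 0.5769, q = 0.4231

Work:
Check pure NE:
(Opera, Opera): (15, 11) - no unilateral deviation beneficial
(Football, Football): (11, 15) - no unilateral deviation beneficial
Mixed NE: P1 plays Opera with p = 0.5769, P2 plays Opera with q = 0.4231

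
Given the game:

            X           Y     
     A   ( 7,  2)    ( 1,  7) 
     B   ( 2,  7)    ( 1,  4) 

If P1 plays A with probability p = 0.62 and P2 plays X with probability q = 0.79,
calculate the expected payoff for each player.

E[P1] = 4.239, E[P2] = 4.3116

Work:
E[P1] = p·q·π₁(A,X) + p·(1-q)·π₁(A,Y) + (1-p)·q·π₁(B,X) + (1-p)·(1-q)·π₁(B,Y)
= 0.62·0.79·7 + 0.62·0.21·1 + 0.38·0.79·2 + 0.38·0.21·1
= 4.239

E[P2] = 4.3116 (similar calculation)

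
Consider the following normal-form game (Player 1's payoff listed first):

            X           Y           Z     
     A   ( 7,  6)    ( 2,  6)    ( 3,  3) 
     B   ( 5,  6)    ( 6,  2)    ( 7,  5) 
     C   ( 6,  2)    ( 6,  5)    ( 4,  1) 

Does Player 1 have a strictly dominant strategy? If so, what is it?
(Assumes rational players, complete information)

No strictly dominant strategy exists for Player 1

Work:
A strategy strictly dominates another if it gives a strictly higher payoff against every opponent action. Compare each pair of P1's strategies column-by-column:
  A vs B: [7 vs 5, 2 vs 6, 3 vs 7] → A does not strictly dominate B (column Y: 2 ≤ 6)
  A vs C: [7 vs 6, 2 vs 6, 3 vs 4] → A does not strictly dominate C (column Y: 2 ≤ 6)
  B vs A: [5 vs 7, 6 vs 2, 7 vs 3] → B does not strictly dominate A (column X: 5 ≤ 7)
  B vs C: [5 vs 6, 6 vs 6, 7 vs 4] → B does not strictly dominate C (column X: 5 ≤ 6)
  C vs A: [6 vs 7, 6 vs 2, 4 vs 3] → C does not strictly dominate A (column X: 6 ≤ 7)
  C vs B: [6 vs 5, 6 vs 6, 4 vs 7] → C does not strictly dominate B (column Y: 6 ≤ 6)
No single strategy strictly dominates all others → no strictly dominant strategy.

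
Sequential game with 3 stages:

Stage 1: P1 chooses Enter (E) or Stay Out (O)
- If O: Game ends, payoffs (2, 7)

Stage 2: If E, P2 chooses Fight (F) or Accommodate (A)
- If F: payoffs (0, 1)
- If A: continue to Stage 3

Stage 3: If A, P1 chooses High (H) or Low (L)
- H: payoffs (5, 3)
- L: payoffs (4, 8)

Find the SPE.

SPE: (E, A, H); Outcome (5, 3)

Work:
Stage 3: P1 chooses H (5 vs 4)
Stage 2: P2: F->1, A->3 (anticipating H). Choose A
Stage 1: P1: O->2, E->5 (anticipating A, H). Choose E
SPE path: E -> A -> H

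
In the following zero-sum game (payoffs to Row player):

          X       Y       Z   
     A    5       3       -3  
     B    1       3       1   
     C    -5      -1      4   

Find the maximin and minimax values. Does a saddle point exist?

Maximin = 1, Minimax = 3, Saddle: False

Work:
Row minimums: [-3, 1, -5] → maximin = 1
Column maximums: [5, 3, 4] → minimax = 3
No saddle point (maximin ≠ minimax). Mixed strategy needed.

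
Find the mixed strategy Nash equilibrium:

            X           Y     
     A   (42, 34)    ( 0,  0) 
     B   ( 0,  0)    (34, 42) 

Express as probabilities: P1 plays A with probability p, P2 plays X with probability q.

p = 0.5526, q = 0.4474

Work:
Find probabilities that make opponent indifferent:
P2 chooses q to make P1 indifferent between A and B
P1 chooses p to make P2 indifferent between X and Y
Mixed NE: P1 plays (A: 0.5526, B: 0.4474), P2 plays (X: 0.4474, Y: 0.5526)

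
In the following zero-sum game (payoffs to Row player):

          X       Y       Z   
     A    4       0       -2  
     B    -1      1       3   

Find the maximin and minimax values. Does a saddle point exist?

Maximin = -1, Minimax = 1, Saddle: False

Work:
Row minimums: [-2, -1] → maximin = -1
Column maximums: [4, 1, 3] → minimax = 1
No saddle point (maximin ≠ minimax). Mixed strategy needed.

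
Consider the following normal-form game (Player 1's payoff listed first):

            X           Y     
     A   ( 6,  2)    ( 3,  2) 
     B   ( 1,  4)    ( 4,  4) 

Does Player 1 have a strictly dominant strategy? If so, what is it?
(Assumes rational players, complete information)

No strictly dominant strategy exists for Player 1

Work:
A strategy strictly dominates another if it gives a strictly higher payoff against every opponent action. Compare each pair of P1's strategies column-by-column:
  A vs B: [6 vs 1, 3 vs 4] → A does not strictly dominate B (column Y: 3 ≤ 4)
  B vs A: [1 vs 6, 4 vs 3] → B does not strictly dominate A (column X: 1 ≤ 6)
No single strategy strictly dominates all others → no strictly dominant strategy.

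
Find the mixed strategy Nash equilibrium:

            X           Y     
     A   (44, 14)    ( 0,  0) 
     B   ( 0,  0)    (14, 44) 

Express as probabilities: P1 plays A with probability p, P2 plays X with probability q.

p = 0.7586, q = 0.2414

Work:
Find probabilities that make opponent indifferent:
P2 chooses q to make P1 indifferent between A and B
P1 chooses p to make P2 indifferent between X and Y
Mixed NE: P1 plays (A: 0.7586, B: 0.2414), P2 plays (X: 0.2414, Y: 0.7586)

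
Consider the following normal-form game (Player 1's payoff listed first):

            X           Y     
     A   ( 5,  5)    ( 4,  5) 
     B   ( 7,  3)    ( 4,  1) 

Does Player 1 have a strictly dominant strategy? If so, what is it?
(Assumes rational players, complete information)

No strictly dominant strategy exists for Player 1

Work:
A strategy strictly dominates another if it gives a strictly higher payoff against every opponent action. Compare each pair of P1's strategies column-by-column:
  A vs B: [5 vs 7, 4 vs 4] → A does not strictly dominate B (column X: 5 ≤ 7)
  B vs A: [7 vs 5, 4 vs 4] → B does not strictly dominate A (column Y: 4 ≤ 4)
No single strategy strictly dominates all others → no strictly dominant strategy.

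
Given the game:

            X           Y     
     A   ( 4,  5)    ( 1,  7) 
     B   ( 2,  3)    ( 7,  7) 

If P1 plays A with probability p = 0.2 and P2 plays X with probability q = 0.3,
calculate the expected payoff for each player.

E[P1] = 4.78, E[P2] = 5.92

Work:
E[P1] = p·q·π₁(A,X) + p·(1-q)·π₁(A,Y) + (1-p)·q·π₁(B,X) + (1-p)·(1-q)·π₁(B,Y)
= 0.2·0.3·4 + 0.2·0.7·1 + 0.8·0.3·2 + 0.8·0.7·7
= 4.78

E[P2] = 5.92 (similar calculation)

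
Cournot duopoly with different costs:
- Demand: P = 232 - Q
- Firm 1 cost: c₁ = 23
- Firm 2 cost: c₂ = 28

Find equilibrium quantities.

q₁* = 71.33, q₂* = 66.33

Work:
Reaction: q₁ = (232 - 23 - q₂)/2
Reaction: q₂ = (232 - 28 - q₁)/2
Solve simultaneously:
q₁* = (232 - 2×23 + 28)/3 = 71.33
q₂* = (232 - 2×28 + 23)/3 = 66.33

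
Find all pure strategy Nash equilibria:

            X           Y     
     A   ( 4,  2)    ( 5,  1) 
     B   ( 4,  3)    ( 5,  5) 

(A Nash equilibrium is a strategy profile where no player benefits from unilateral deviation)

Nash equilibrium: (A, X), (B, Y)

Work:
Best responses:
  P1 vs X: payoffs [4, 4] → best response A/B (payoff 4)
  P1 vs Y: payoffs [5, 5] → best response A/B (payoff 5)
  P2 vs A: payoffs [2, 1] → best response X (payoff 2)
  P2 vs B: payoffs [3, 5] → best response Y (payoff 5)
Mutual best responses: (A,X), (B,Y) → Nash equilibria.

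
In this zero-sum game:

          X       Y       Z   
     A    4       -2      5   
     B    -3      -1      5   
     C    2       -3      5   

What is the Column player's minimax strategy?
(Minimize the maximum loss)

Column should play Y, value = -1

Work:
Column player minimizes Row's maximum payoff:
Column X: max payoff to Row = 4
Column Y: max payoff to Row = -1
Column Z: max payoff to Row = 5
Minimum is -1, achieved by column Y.
Minimax strategy: Y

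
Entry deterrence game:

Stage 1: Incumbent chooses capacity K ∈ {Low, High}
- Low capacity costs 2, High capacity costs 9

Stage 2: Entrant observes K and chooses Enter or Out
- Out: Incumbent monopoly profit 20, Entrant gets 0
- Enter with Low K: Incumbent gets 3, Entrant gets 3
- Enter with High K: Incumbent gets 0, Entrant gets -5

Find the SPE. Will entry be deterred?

SPE: (High, Enter|Low, Out|High); Entry deterred. Incumbent net profit = 11

Work:
After Low K: Entrant enters (3 > 0)
After High K: Entrant stays out (-5 < 0)
Incumbent: Low → 3−2=1, High → 20−9=11
Incumbent chooses High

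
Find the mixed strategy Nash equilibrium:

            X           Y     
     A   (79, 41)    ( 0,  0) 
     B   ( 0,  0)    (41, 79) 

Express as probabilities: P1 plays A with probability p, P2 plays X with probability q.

p = 0.6583, q = 0.3417

Work:
Find probabilities that make opponent indifferent:
P2 chooses q to make P1 indifferent between A and B
P1 chooses p to make P2 indifferent between X and Y
Mixed NE: P1 plays (A: 0.6583, B: 0.3417), P2 plays (X: 0.3417, Y: 0.6583)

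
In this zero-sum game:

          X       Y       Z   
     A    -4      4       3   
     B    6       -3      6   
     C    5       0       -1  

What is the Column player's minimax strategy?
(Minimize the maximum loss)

Column should play Y, value = 4

Work:
Column player minimizes Row's maximum payoff:
Column X: max payoff to Row = 6
Column Y: max payoff to Row = 4
Column Z: max payoff to Row = 6
Minimum is 4, achieved by column Y.
Minimax strategy: Y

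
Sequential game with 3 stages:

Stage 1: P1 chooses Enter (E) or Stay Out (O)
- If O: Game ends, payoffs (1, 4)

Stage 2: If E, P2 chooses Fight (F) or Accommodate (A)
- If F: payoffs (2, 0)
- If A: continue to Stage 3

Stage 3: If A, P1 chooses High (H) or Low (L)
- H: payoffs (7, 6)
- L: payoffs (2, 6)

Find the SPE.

SPE: (E, A, H); Outcome (7, 6)

Work:
Stage 3: P1 chooses H (7 vs 2)
Stage 2: P2: F->0, A->6 (anticipating H). Choose A
Stage 1: P1: O->1, E->7 (anticipating A, H). Choose E
SPE path: E -> A -> H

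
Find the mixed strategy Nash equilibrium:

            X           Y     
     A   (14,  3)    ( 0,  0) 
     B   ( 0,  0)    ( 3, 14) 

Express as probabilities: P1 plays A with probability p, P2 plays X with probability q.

p = 0.8235, q = 0.1765

Work:
Find probabilities that make opponent indifferent:
P2 chooses q to make P1 indifferent between A and B
P1 chooses p to make P2 indifferent between X and Y
Mixed NE: P1 plays (A: 0.8235, B: 0.1765), P2 plays (X: 0.1765, Y: 0.8235)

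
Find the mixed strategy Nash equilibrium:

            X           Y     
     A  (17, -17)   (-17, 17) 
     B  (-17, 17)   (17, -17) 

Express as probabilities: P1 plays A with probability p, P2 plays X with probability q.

p = 0.5, q = 0.5

Work:
Find probabilities that make opponent indifferent:
P2 chooses q to make P1 indifferent between A and B
P1 chooses p to make P2 indifferent between X and Y
Mixed NE: P1 plays (A: 0.5, B: 0.5), P2 plays (X: 0.5, Y: 0.5)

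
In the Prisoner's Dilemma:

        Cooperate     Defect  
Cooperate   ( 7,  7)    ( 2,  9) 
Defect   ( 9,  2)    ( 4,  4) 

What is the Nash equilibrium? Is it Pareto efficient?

(Defect, Defect) is NE; not Pareto efficient

Work:
Defect dominates Cooperate for both players:
If P2 cooperates: Defect (9) > Cooperate (7)
If P2 defects: Defect (4) > Cooperate (2)
NE: (Defect, Defect) with payoff (4, 4)
But (Cooperate, Cooperate) = (7, 7) Pareto dominates (4, 4)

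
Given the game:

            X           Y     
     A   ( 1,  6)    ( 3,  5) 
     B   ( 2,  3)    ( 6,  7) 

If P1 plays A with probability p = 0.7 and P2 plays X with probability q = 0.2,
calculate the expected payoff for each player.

E[P1] = 3.38, E[P2] = 5.5

Work:
E[P1] = p·q·π₁(A,X) + p·(1-q)·π₁(A,Y) + (1-p)·q·π₁(B,X) + (1-p)·(1-q)·π₁(B,Y)
= 0.7·0.2·1 + 0.7·0.8·3 + 0.3·0.2·2 + 0.3·0.8·6
= 3.38

E[P2] = 5.5 (similar calculation)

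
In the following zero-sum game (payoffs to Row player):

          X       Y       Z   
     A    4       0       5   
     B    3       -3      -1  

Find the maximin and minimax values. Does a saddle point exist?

Maximin = 0, Minimax = 0, Saddle: True

Work:
Row minimums: [0, -3] → maximin = 0
Column maximums: [4, 0, 5] → minimax = 0
Saddle point exists! Game value = 0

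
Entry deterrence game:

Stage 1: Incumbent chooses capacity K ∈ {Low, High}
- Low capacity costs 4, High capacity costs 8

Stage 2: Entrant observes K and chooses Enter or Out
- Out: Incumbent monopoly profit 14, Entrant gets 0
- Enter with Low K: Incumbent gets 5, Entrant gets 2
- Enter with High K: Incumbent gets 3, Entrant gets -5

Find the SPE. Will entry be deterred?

SPE: (High, Enter|Low, Out|High); Entry deterred. Incumbent net profit = 6

Work:
After Low K: Entrant enters (2 > 0)
After High K: Entrant stays out (-5 < 0)
Incumbent: Low → 5−4=1, High → 14−8=6
Incumbent chooses High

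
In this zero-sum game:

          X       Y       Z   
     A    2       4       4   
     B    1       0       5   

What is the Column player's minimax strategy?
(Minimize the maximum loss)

Column should play X, value = 2

Work:
Column player minimizes Row's maximum payoff:
Column X: max payoff to Row = 2
Column Y: max payoff to Row = 4
Column Z: max payoff to Row = 5
Minimum is 2, achieved by column X.
Minimax strategy: X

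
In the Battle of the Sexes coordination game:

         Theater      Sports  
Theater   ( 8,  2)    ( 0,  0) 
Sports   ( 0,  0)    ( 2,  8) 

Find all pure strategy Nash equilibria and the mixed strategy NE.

Pure NE: (Theater, Theater) and (Sports, Sports); Mixed NE: p = 0.8, q = 0.2

Work:
Check pure NE:
(Theater, Theater): (8, 2) - no unilateral deviation beneficial
(Sports, Sports): (2, 8) - no unilateral deviation beneficial
Mixed NE: P1 plays Theater with p = 0.8, P2 plays Theater with q = 0.2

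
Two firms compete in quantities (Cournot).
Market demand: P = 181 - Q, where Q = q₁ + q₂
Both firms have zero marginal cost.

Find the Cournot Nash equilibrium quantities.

q₁* = q₂* = 60.33; P* = 60.33

Work:
Profit: π_i = P·q_i = (a - q_i - q_j)·q_i
FOC: ∂π_i/∂q_i = a - 2q_i - q_j = 0
Reaction function: q_i = (181 - q_j)/2
Symmetry: q* = 181/3 = 60.33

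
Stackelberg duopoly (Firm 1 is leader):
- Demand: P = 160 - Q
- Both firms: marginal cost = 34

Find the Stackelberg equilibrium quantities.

q₁* (leader) = 63.0, q₂* (follower) = 31.5

Work:
Follower's reaction: q₂ = (a - c - q₁)/2
Leader substitutes: π₁ = q₁·(a - q₁ - (a-c-q₁)/2 - c)
FOC: q₁* = (160 - 34)/2 = 63.00
Then: q₂* = (160 - 34 - 63.0)/2 = 31.50
Leader has first-mover advantage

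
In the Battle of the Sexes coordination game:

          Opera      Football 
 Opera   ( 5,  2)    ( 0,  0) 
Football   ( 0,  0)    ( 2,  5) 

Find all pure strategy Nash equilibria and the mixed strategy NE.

Pure NE: (Opera, Opera) and (Football, Football); Mixed NE: p = 0.7143, q = 0.2857

Work:
Check pure NE:
(Opera, Opera): (5, 2) - no unilateral deviation beneficial
(Football, Football): (2, 5) - no unilateral deviation beneficial
Mixed NE: P1 plays Opera with p = 0.7143, P2 plays Opera with q = 0.2857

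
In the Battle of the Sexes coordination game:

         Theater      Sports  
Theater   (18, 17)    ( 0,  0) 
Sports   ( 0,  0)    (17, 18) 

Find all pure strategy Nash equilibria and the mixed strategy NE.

Pure NE: (Theater, Theater) and (Sports, Sports); Mixed NE: p = 0.5143, q = 0.4857

Work:
Check pure NE:
(Theater, Theater): (18, 17) - no unilateral deviation beneficial
(Sports, Sports): (17, 18) - no unilateral deviation beneficial
Mixed NE: P1 plays Theater with p = 0.5143, P2 plays Theater with q = 0.4857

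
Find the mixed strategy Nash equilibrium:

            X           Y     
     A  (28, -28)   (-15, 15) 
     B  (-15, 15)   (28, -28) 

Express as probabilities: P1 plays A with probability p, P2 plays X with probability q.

p = 0.5, q = 0.5

Work:
Find probabilities that make opponent indifferent:
P2 chooses q to make P1 indifferent between A and B
P1 chooses p to make P2 indifferent between X and Y
Mixed NE: P1 plays (A: 0.5, B: 0.5), P2 plays (X: 0.5, Y: 0.5)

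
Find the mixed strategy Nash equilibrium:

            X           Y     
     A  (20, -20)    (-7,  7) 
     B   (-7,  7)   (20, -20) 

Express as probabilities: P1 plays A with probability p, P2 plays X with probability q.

p = 0.5, q = 0.5

Work:
Find probabilities that make opponent indifferent:
P2 chooses q to make P1 indifferent between A and B
P1 chooses p to make P2 indifferent between X and Y
Mixed NE: P1 plays (A: 0.5, B: 0.5), P2 plays (X: 0.5, Y: 0.5)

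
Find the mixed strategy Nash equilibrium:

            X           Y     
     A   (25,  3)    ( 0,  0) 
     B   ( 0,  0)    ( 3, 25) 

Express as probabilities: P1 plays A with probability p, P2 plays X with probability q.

p = 0.8929, q = 0.1071

Work:
Find probabilities that make opponent indifferent:
P2 chooses q to make P1 indifferent between A and B
P1 chooses p to make P2 indifferent between X and Y
Mixed NE: P1 plays (A: 0.8929, B: 0.1071), P2 plays (X: 0.1071, Y: 0.8929)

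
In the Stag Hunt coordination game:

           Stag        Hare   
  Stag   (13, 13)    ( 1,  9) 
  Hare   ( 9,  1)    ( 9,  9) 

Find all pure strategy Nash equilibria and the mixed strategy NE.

Pure NE: (Stag, Stag) and (Hare, Hare); Mixed NE: p = 0.6667, q = 0.6667

Work:
Check pure NE:
(Stag, Stag): (13, 13) - no unilateral deviation beneficial
(Hare, Hare): (9, 9) - no unilateral deviation beneficial
Mixed NE: P1 plays Stag with p = 0.6667, P2 plays Stag with q = 0.6667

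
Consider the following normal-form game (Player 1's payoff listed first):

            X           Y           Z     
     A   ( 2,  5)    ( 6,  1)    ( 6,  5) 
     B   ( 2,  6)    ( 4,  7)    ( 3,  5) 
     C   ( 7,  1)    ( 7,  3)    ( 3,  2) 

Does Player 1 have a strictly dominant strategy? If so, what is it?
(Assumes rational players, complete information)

No strictly dominant strategy exists for Player 1

Work:
A strategy strictly dominates another if it gives a strictly higher payoff against every opponent action. Compare each pair of P1's strategies column-by-column:
  A vs B: [2 vs 2, 6 vs 4, 6 vs 3] → A does not strictly dominate B (column X: 2 ≤ 2)
  A vs C: [2 vs 7, 6 vs 7, 6 vs 3] → A does not strictly dominate C (column X: 2 ≤ 7)
  B vs A: [2 vs 2, 4 vs 6, 3 vs 6] → B does not strictly dominate A (column X: 2 ≤ 2)
  B vs C: [2 vs 7, 4 vs 7, 3 vs 3] → B does not strictly dominate C (column X: 2 ≤ 7)
  C vs A: [7 vs 2, 7 vs 6, 3 vs 6] → C does not strictly dominate A (column Z: 3 ≤ 6)
  C vs B: [7 vs 2, 7 vs 4, 3 vs 3] → C does not strictly dominate B (column Z: 3 ≤ 3)
No single strategy strictly dominates all others → no strictly dominant strategy.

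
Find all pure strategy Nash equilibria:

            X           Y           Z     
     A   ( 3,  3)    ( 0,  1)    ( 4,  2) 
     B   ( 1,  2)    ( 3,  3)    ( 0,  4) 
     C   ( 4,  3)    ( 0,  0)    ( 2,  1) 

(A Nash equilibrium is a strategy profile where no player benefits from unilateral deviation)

Nash equilibrium: (C, X)

Work:
Best responses:
  P1 vs X: payoffs [3, 1, 4] → best response C (payoff 4)
  P1 vs Y: payoffs [0, 3, 0] → best response B (payoff 3)
  P1 vs Z: payoffs [4, 0, 2] → best response A (payoff 4)
  P2 vs A: payoffs [3, 1, 2] → best response X (payoff 3)
  P2 vs B: payoffs [2, 3, 4] → best response Z (payoff 4)
  P2 vs C: payoffs [3, 0, 1] → best response X (payoff 3)
Mutual best responses: (C,X) → Nash equilibria.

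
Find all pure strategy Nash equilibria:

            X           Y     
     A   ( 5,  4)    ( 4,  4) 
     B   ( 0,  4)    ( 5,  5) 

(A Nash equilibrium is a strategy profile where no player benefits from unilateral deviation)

Nash equilibrium: (A, X), (B, Y)

Work:
Best responses:
  P1 vs X: payoffs [5, 0] → best response A (payoff 5)
  P1 vs Y: payoffs [4, 5] → best response B (payoff 5)
  P2 vs A: payoffs [4, 4] → best response X/Y (payoff 4)
  P2 vs B: payoffs [4, 5] → best response Y (payoff 5)
Mutual best responses: (A,X), (B,Y) → Nash equilibria.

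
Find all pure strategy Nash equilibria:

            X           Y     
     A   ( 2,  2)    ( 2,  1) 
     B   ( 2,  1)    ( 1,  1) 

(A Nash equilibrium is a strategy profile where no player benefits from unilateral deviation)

Nash equilibrium: (A, X), (B, X)

Work:
Best responses:
  P1 vs X: payoffs [2, 2] → best response A/B (payoff 2)
  P1 vs Y: payoffs [2, 1] → best response A (payoff 2)
  P2 vs A: payoffs [2, 1] → best response X (payoff 2)
  P2 vs B: payoffs [1, 1] → best response X/Y (payoff 1)
Mutual best responses: (A,X), (B,X) → Nash equilibria.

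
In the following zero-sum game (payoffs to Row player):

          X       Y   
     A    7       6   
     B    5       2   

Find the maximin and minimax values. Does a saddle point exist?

Maximin = 6, Minimax = 6, Saddle: True

Work:
Row minimums: [6, 2] → maximin = 6
Column maximums: [7, 6] → minimax = 6
Saddle point exists! Game value = 6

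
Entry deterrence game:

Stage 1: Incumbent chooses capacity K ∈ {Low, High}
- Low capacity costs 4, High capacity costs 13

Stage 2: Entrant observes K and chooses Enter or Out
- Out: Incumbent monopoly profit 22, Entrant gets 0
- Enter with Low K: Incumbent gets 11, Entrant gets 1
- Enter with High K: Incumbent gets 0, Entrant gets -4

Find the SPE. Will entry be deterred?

SPE: (High, Enter|Low, Out|High); Entry deterred. Incumbent net profit = 9

Work:
After Low K: Entrant enters (1 > 0)
After High K: Entrant stays out (-4 < 0)
Incumbent: Low → 11−4=7, High → 22−13=9
Incumbent chooses High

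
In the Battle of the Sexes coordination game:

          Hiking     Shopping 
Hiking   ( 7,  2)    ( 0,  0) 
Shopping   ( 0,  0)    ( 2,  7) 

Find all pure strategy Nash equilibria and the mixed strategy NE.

Pure NE: (Hiking, Hiking) and (Shopping, Shopping); Mixed NE: p = 0.7778, q = 0.2222

Work:
Check pure NE:
(Hiking, Hiking): (7, 2) - no unilateral deviation beneficial
(Shopping, Shopping): (2, 7) - no unilateral deviation beneficial
Mixed NE: P1 plays Hiking with p = 0.7778, P2 plays Hiking with q = 0.2222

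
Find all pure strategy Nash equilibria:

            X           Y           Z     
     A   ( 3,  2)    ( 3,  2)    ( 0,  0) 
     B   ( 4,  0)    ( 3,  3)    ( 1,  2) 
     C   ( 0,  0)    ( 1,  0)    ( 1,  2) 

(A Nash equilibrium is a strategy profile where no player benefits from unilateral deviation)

Nash equilibrium: (A, Y), (B, Y), (C, Z)

Work:
Best responses:
  P1 vs X: payoffs [3, 4, 0] → best response B (payoff 4)
  P1 vs Y: payoffs [3, 3, 1] → best response A/B (payoff 3)
  P1 vs Z: payoffs [0, 1, 1] → best response B/C (payoff 1)
  P2 vs A: payoffs [2, 2, 0] → best response X/Y (payoff 2)
  P2 vs B: payoffs [0, 3, 2] → best response Y (payoff 3)
  P2 vs C: payoffs [0, 0, 2] → best response Z (payoff 2)
Mutual best responses: (A,Y), (B,Y), (C,Z) → Nash equilibria.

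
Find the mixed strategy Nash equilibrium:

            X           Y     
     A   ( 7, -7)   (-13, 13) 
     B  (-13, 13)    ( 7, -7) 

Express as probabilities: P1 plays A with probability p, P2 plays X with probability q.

p = 0.5, q = 0.5

Work:
Find probabilities that make opponent indifferent:
P2 chooses q to make P1 indifferent between A and B
P1 chooses p to make P2 indifferent between X and Y
Mixed NE: P1 plays (A: 0.5, B: 0.5), P2 plays (X: 0.5, Y: 0.5)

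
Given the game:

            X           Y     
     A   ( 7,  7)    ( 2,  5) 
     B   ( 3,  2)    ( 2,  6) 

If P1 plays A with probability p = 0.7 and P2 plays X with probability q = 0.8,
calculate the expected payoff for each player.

E[P1] = 5.04, E[P2] = 5.46

Work:
E[P1] = p·q·π₁(A,X) + p·(1-q)·π₁(A,Y) + (1-p)·q·π₁(B,X) + (1-p)·(1-q)·π₁(B,Y)
= 0.7·0.8·7 + 0.7·0.2·2 + 0.3·0.8·3 + 0.3·0.2·2
= 5.04

E[P2] = 5.46 (similar calculation)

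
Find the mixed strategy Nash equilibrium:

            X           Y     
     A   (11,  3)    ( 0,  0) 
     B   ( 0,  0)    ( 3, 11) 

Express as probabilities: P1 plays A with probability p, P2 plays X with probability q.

p = 0.7857, q = 0.2143

Work:
Find probabilities that make opponent indifferent:
P2 chooses q to make P1 indifferent between A and B
P1 chooses p to make P2 indifferent between X and Y
Mixed NE: P1 plays (A: 0.7857, B: 0.2143), P2 plays (X: 0.2143, Y: 0.7857)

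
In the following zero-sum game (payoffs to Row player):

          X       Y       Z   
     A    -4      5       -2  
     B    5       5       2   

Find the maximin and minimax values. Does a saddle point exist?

Maximin = 2, Minimax = 2, Saddle: True

Work:
Row minimums: [-4, 2] → maximin = 2
Column maximums: [5, 5, 2] → minimax = 2
Saddle point exists! Game value = 2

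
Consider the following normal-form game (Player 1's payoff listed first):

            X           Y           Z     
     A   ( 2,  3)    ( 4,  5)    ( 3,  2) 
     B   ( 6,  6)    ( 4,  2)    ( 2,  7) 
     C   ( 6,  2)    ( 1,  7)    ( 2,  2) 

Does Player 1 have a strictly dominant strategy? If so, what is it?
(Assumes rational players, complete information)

No strictly dominant strategy exists for Player 1

Work:
A strategy strictly dominates another if it gives a strictly higher payoff against every opponent action. Compare each pair of P1's strategies column-by-column:
  A vs B: [2 vs 6, 4 vs 4, 3 vs 2] → A does not strictly dominate B (column X: 2 ≤ 6)
  A vs C: [2 vs 6, 4 vs 1, 3 vs 2] → A does not strictly dominate C (column X: 2 ≤ 6)
  B vs A: [6 vs 2, 4 vs 4, 2 vs 3] → B does not strictly dominate A (column Y: 4 ≤ 4)
  B vs C: [6 vs 6, 4 vs 1, 2 vs 2] → B does not strictly dominate C (column X: 6 ≤ 6)
  C vs A: [6 vs 2, 1 vs 4, 2 vs 3] → C does not strictly dominate A (column Y: 1 ≤ 4)
  C vs B: [6 vs 6, 1 vs 4, 2 vs 2] → C does not strictly dominate B (column X: 6 ≤ 6)
No single strategy strictly dominates all others → no strictly dominant strategy.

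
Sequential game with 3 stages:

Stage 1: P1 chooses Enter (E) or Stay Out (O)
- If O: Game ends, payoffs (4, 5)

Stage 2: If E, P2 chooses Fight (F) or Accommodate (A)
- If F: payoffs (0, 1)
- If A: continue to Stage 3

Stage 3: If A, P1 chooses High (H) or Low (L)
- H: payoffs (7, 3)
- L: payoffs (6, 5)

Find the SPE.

SPE: (E, A, H); Outcome (7, 3)

Work:
Stage 3: P1 chooses H (7 vs 6)
Stage 2: P2: F->1, A->3 (anticipating H). Choose A
Stage 1: P1: O->4, E->7 (anticipating A, H). Choose E
SPE path: E -> A -> H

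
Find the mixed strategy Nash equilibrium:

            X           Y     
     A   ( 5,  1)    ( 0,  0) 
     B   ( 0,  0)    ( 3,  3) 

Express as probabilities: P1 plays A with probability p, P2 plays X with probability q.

p = 0.75, q = 0.375

Work:
Find probabilities that make opponent indifferent:
P2 chooses q to make P1 indifferent between A and B
P1 chooses p to make P2 indifferent between X and Y
Mixed NE: P1 plays (A: 0.75, B: 0.25), P2 plays (X: 0.375, Y: 0.625)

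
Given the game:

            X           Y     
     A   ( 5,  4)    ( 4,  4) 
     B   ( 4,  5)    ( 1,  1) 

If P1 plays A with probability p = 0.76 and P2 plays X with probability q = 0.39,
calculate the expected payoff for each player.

E[P1] = 3.8572, E[P2] = 3.6544

Work:
E[P1] = p·q·π₁(A,X) + p·(1-q)·π₁(A,Y) + (1-p)·q·π₁(B,X) + (1-p)·(1-q)·π₁(B,Y)
= 0.76·0.39·5 + 0.76·0.61·4 + 0.24·0.39·4 + 0.24·0.61·1
= 3.8572

E[P2] = 3.6544 (similar calculation)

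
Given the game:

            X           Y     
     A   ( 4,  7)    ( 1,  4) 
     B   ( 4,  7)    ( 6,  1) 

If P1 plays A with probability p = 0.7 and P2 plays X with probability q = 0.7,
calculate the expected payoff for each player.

E[P1] = 3.55, E[P2] = 5.83

Work:
E[P1] = p·q·π₁(A,X) + p·(1-q)·π₁(A,Y) + (1-p)·q·π₁(B,X) + (1-p)·(1-q)·π₁(B,Y)
= 0.7·0.7·4 + 0.7·0.3·1 + 0.3·0.7·4 + 0.3·0.3·6
= 3.55

E[P2] = 5.83 (similar calculation)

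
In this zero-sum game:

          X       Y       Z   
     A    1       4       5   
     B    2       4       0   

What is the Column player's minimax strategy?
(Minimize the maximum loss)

Column should play X, value = 2

Work:
Column player minimizes Row's maximum payoff:
Column X: max payoff to Row = 2
Column Y: max payoff to Row = 4
Column Z: max payoff to Row = 5
Minimum is 2, achieved by column X.
Minimax strategy: X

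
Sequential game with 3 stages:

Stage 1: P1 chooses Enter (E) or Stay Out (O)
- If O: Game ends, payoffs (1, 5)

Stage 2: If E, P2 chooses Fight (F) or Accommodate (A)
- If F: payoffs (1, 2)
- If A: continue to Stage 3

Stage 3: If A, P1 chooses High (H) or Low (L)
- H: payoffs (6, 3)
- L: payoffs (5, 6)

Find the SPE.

SPE: (E, A, H); Outcome (6, 3)

Work:
Stage 3: P1 chooses H (6 vs 5)
Stage 2: P2: F->2, A->3 (anticipating H). Choose A
Stage 1: P1: O->1, E->6 (anticipating A, H). Choose E
SPE path: E -> A -> H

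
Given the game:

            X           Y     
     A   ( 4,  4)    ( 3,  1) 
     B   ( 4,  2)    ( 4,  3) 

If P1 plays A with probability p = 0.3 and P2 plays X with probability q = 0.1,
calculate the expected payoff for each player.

E[P1] = 3.73, E[P2] = 2.42

Work:
E[P1] = p·q·π₁(A,X) + p·(1-q)·π₁(A,Y) + (1-p)·q·π₁(B,X) + (1-p)·(1-q)·π₁(B,Y)
= 0.3·0.1·4 + 0.3·0.9·3 + 0.7·0.1·4 + 0.7·0.9·4
= 3.73

E[P2] = 2.42 (similar calculation)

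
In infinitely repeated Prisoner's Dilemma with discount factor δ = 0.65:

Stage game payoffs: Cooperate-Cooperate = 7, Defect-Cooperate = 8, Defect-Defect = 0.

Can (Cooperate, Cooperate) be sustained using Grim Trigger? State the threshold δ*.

δ* = 0.125; since δ = 0.65 ≥ 0.125, cooperation can be sustained

Work:
For Grim Trigger:
Cooperate forever: 7/(1-δ)
Defect then punished: 8 + 0·δ/(1-δ)
Need: 7/(1-δ) ≥ 8 + 0·δ/(1-δ)
Solving: δ ≥ (T-R)/(T-P) = (8-7)/(8-0) = 0.125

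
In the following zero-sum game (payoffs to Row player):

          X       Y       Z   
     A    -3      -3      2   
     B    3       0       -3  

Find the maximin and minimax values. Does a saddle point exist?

Maximin = -3, Minimax = 0, Saddle: False

Work:
Row minimums: [-3, -3] → maximin = -3
Column maximums: [3, 0, 2] → minimax = 0
No saddle point (maximin ≠ minimax). Mixed strategy needed.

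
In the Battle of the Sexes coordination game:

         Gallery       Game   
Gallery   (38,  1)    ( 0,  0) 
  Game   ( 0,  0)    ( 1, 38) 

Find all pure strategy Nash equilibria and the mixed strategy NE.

Pure NE: (Gallery, Gallery) and (Game, Game); Mixed NE: p = 0.9744, q = 0.0256

Work:
Check pure NE:
(Gallery, Gallery): (38, 1) - no unilateral deviation beneficial
(Game, Game): (1, 38) - no unilateral deviation beneficial
Mixed NE: P1 plays Gallery with p = 0.9744, P2 plays Gallery with q = 0.0256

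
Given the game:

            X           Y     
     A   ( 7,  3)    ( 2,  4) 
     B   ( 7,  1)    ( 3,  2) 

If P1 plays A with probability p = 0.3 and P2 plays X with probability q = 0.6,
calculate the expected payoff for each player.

E[P1] = 5.28, E[P2] = 2.0

Work:
E[P1] = p·q·π₁(A,X) + p·(1-q)·π₁(A,Y) + (1-p)·q·π₁(B,X) + (1-p)·(1-q)·π₁(B,Y)
= 0.3·0.6·7 + 0.3·0.4·2 + 0.7·0.6·7 + 0.7·0.4·3
= 5.28

E[P2] = 2.0 (similar calculation)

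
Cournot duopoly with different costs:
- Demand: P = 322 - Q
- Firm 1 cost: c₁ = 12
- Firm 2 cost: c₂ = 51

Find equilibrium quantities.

q₁* = 116.33, q₂* = 77.33

Work:
Reaction: q₁ = (322 - 12 - q₂)/2
Reaction: q₂ = (322 - 51 - q₁)/2
Solve simultaneously:
q₁* = (322 - 2×12 + 51)/3 = 116.33
q₂* = (322 - 2×51 + 12)/3 = 77.33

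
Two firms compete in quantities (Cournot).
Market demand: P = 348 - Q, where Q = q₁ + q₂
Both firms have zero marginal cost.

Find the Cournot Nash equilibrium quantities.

q₁* = q₂* = 116.0; P* = 116.0

Work:
Profit: π_i = P·q_i = (a - q_i - q_j)·q_i
FOC: ∂π_i/∂q_i = a - 2q_i - q_j = 0
Reaction function: q_i = (348 - q_j)/2
Symmetry: q* = 348/3 = 116.0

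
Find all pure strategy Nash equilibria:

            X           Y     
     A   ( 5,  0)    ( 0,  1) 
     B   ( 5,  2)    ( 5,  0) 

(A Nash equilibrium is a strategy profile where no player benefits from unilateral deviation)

Nash equilibrium: (B, X)

Work:
Best responses:
  P1 vs X: payoffs [5, 5] → best response A/B (payoff 5)
  P1 vs Y: payoffs [0, 5] → best response B (payoff 5)
  P2 vs A: payoffs [0, 1] → best response Y (payoff 1)
  P2 vs B: payoffs [2, 0] → best response X (payoff 2)
Mutual best responses: (B,X) → Nash equilibria.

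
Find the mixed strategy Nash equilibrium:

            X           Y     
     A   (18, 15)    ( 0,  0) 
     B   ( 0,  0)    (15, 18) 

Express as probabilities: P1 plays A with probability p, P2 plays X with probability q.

p = 0.5455, q = 0.4545

Work:
Find probabilities that make opponent indifferent:
P2 chooses q to make P1 indifferent between A and B
P1 chooses p to make P2 indifferent between X and Y
Mixed NE: P1 plays (A: 0.5455, B: 0.4545), P2 plays (X: 0.4545, Y: 0.5455)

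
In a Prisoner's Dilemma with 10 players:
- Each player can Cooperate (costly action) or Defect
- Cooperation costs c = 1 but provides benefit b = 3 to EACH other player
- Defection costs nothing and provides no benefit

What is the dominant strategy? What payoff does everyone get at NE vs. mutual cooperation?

Dominant: Defect; NE payoff = 0; Coop payoff = 26

Work:
Defect dominates (saves cost c = 1, benefit to others is external)
NE: All defect → everyone gets 0
If all cooperate: each receives (9)×3 - 1 = 26
Social dilemma: 26 > 0 but NE gives 0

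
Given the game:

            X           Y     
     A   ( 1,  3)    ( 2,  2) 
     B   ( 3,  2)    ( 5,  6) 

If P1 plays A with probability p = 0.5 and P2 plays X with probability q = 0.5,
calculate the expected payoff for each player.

E[P1] = 2.75, E[P2] = 3.25

Work:
E[P1] = p·q·π₁(A,X) + p·(1-q)·π₁(A,Y) + (1-p)·q·π₁(B,X) + (1-p)·(1-q)·π₁(B,Y)
= 0.5·0.5·1 + 0.5·0.5·2 + 0.5·0.5·3 + 0.5·0.5·5
= 2.75

E[P2] = 3.25 (similar calculation)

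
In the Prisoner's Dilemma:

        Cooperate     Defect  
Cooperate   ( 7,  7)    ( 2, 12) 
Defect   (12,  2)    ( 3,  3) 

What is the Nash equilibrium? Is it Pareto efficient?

(Defect, Defect) is NE; not Pareto efficient

Work:
Defect dominates Cooperate for both players:
If P2 cooperates: Defect (12) > Cooperate (7)
If P2 defects: Defect (3) > Cooperate (2)
NE: (Defect, Defect) with payoff (3, 3)
But (Cooperate, Cooperate) = (7, 7) Pareto dominates (3, 3)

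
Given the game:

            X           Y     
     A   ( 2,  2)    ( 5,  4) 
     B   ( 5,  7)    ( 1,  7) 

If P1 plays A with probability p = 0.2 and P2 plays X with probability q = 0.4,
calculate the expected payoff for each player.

E[P1] = 2.84, E[P2] = 6.24

Work:
E[P1] = p·q·π₁(A,X) + p·(1-q)·π₁(A,Y) + (1-p)·q·π₁(B,X) + (1-p)·(1-q)·π₁(B,Y)
= 0.2·0.4·2 + 0.2·0.6·5 + 0.8·0.4·5 + 0.8·0.6·1
= 2.84

E[P2] = 6.24 (similar calculation)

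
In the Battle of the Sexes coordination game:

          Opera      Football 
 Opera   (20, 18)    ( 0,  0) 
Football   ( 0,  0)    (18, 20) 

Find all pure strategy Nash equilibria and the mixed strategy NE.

Pure NE: (Opera, Opera) and (Football, Football); Mixed NE: p = 0.5263, q = 0.4737

Work:
Check pure NE:
(Opera, Opera): (20, 18) - no unilateral deviation beneficial
(Football, Football): (18, 20) - no unilateral deviation beneficial
Mixed NE: P1 plays Opera with p = 0.5263, P2 plays Opera with q = 0.4737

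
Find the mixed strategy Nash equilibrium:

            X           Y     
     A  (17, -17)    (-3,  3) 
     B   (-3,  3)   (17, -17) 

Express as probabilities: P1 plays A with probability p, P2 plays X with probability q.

p = 0.5, q = 0.5

Work:
Find probabilities that make opponent indifferent:
P2 chooses q to make P1 indifferent between A and B
P1 chooses p to make P2 indifferent between X and Y
Mixed NE: P1 plays (A: 0.5, B: 0.5), P2 plays (X: 0.5, Y: 0.5)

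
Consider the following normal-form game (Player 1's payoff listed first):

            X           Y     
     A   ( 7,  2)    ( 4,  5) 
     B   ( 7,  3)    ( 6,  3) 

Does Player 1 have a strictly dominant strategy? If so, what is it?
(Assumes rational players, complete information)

No strictly dominant strategy exists for Player 1

Work:
A strategy strictly dominates another if it gives a strictly higher payoff against every opponent action. Compare each pair of P1's strategies column-by-column:
  A vs B: [7 vs 7, 4 vs 6] → A does not strictly dominate B (column X: 7 ≤ 7)
  B vs A: [7 vs 7, 6 vs 4] → B does not strictly dominate A (column X: 7 ≤ 7)
No single strategy strictly dominates all others → no strictly dominant strategy.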